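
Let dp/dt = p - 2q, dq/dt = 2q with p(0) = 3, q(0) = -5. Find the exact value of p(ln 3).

69

A = [[1,-2],[0,2]]; eigenvalues λ = 1, 2.
Eigenvectors: (1,0) for λ=1, (-2,1) for λ=2.
From the initial condition, c_1 = -7, c_2 = -5.
p(ln 3) = (-7)(3^1)(1) + (-5)(3^2)(-2) = 69.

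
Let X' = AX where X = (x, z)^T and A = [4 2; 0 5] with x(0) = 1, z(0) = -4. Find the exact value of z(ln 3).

-972

A = [[4,2],[0,5]]; eigenvalues λ = 5, 4.
Eigenvectors: (2,1) for λ=5, (1,0) for λ=4.
From the initial condition, c_1 = -4, c_2 = 9.
z(ln 3) = (-4)(3^5)(1) + (9)(3^4)(0) = -972.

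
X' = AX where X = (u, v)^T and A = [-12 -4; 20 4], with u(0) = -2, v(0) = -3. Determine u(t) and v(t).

Coefficient matrix A = [[-12, -4], [20, 4]].
Characteristic polynomial det(A - λI) = λ^2 + 8λ + 32 = 0.
Eigenvalues λ = -4 ± 4i (complex conjugate pair).
For λ=-4+4i: an eigenvector is (1,-2) - i(0,1) = (1, -2 - i).
A real fundamental pair from Re and Im of e^((-4+4i)t)v: X_1 = e^(-4t)(cos(4t)·(1,-2) + sin(4t)·(0,1)), X_2 = e^(-4t)(sin(4t)·(1,-2) - cos(4t)·(0,1)).
General solution: c_1X_1 + c_2X_2.
Applying u(0)=-2, v(0)=-3 gives c_1=-2, c_2=7.

u(t) = 7e^(-4t)sin(4t) - 2e^(-4t)cos(4t), v(t) = -16e^(-4t)sin(4t) - 3e^(-4t)cos(4t)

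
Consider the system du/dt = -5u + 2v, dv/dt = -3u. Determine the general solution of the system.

Coefficient matrix A = [[-5, 2], [-3, 0]].
Characteristic polynomial det(A - λI) = λ^2 + 5λ + 6 = 0.
Eigenvalues λ = -3, -2.
For λ=-3: (A-λI) row 1 is [-2, 2], so an eigenvector is (1, 1).
For λ=-2: (A-λI) row 1 is [-3, 2], so an eigenvector is (-2, -3).
General solution: c_1e^(-3t)(1,1) + c_2e^(-2t)(-2,-3).

u(t) = c_1e^(-3t) - 2c_2e^(-2t), v(t) = c_1e^(-3t) - 3c_2e^(-2t)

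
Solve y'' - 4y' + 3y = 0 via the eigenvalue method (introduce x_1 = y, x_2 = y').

Let x_1 = y, x_2 = y'. Then x_1' = x_2 and x_2' = -3x_1 + 4x_2.
A = [[0,1],[-3,4]]; det(A-λI) = λ^2 - 4λ + 3.
Eigenvalues λ = 1, 3 with eigenvectors (1,1), (1,3).

y(t) = C_1e^(t) + C_2e^(3t)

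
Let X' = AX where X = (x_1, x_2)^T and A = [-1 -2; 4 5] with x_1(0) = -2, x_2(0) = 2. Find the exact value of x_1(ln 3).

-6

A = [[-1,-2],[4,5]]; eigenvalues λ = 1, 3.
Eigenvectors: (1,-1) for λ=1, (1,-2) for λ=3.
From the initial condition, c_1 = -2, c_2 = 0.
x_1(ln 3) = (-2)(3^1)(1) + (0)(3^3)(1) = -6.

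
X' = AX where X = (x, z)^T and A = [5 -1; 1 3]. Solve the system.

Coefficient matrix A = [[5, -1], [1, 3]].
Characteristic polynomial det(A - λI) = λ^2 - 8λ + 16 = 0.
Single eigenvalue λ = 4 with algebraic multiplicity 2.
Eigenvector v = (1,1); generalized eigenvector w with (A-λI)w=v is (3,2).
General solution: e^(4t)[K_1·v + K_2·(t·v + w)].

x(t) = K_1e^(4t) + K_2te^(4t) + 3K_2e^(4t), z(t) = K_1e^(4t) + K_2te^(4t) + 2K_2e^(4t)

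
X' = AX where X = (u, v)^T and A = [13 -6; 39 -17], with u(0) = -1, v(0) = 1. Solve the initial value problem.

Coefficient matrix A = [[13, -6], [39, -17]].
Characteristic polynomial det(A - λI) = λ^2 + 4λ + 13 = 0.
Eigenvalues λ = -2 ± 3i (complex conjugate pair).
For λ=-2+3i: an eigenvector is (-1,-2) - i(-1,-3) = (-1 + i, -2 + 3i).
A real fundamental pair from Re and Im of e^((-2+3i)t)v: X_1 = e^(-2t)(cos(3t)·(-1,-2) + sin(3t)·(-1,-3)), X_2 = e^(-2t)(sin(3t)·(-1,-2) - cos(3t)·(-1,-3)).
General solution: C_1X_1 + C_2X_2.
Applying u(0)=-1, v(0)=1 gives C_1=4, C_2=3.

u(t) = -7e^(-2t)sin(3t) - e^(-2t)cos(3t), v(t) = -18e^(-2t)sin(3t) + e^(-2t)cos(3t)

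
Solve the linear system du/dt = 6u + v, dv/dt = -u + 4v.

Coefficient matrix A = [[6, 1], [-1, 4]].
Characteristic polynomial det(A - λI) = λ^2 - 10λ + 25 = 0.
Single eigenvalue λ = 5 with algebraic multiplicity 2.
Eigenvector v = (-1,1); generalized eigenvector w with (A-λI)w=v is (-3,2).
General solution: e^(5t)[C_1·v + C_2·(t·v + w)].

u(t) = -C_1e^(5t) - C_2te^(5t) - 3C_2e^(5t), v(t) = C_1e^(5t) + C_2te^(5t) + 2C_2e^(5t)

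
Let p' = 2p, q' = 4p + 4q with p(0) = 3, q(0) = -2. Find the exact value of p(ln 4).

A = [[2,0],[4,4]]; eigenvalues λ = 2, 4.
Eigenvectors: (1,-2) for λ=2, (0,1) for λ=4.
From the initial condition, c_1 = 3, c_2 = 4.
p(ln 4) = (3)(4^2)(1) + (4)(4^4)(0) = 48.

48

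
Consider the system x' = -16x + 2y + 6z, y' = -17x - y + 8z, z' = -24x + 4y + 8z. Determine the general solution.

Coefficient matrix A = [[-16, 2, 6], [-17, -1, 8], [-24, 4, 8]].
det(A - λI) = 0 gives eigenvalues λ = -2, -3, -4.
For λ=-2: eigenvector (1,1,2).
For λ=-3: eigenvector (-2,-1,-4).
For λ=-4: eigenvector (-1,-3,-1).
General solution: K_1e^(-2t)(1,1,2) + K_2e^(-3t)(-2,-1,-4) + K_3e^(-4t)(-1,-3,-1).

x(t) = K_1e^(-2t) - 2K_2e^(-3t) - K_3e^(-4t), y(t) = K_1e^(-2t) - K_2e^(-3t) - 3K_3e^(-4t), z(t) = 2K_1e^(-2t) - 4K_2e^(-3t) - K_3e^(-4t)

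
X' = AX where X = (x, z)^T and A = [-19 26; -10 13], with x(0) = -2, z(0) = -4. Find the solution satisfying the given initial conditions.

Coefficient matrix A = [[-19, 26], [-10, 13]].
Characteristic polynomial det(A - λI) = λ^2 + 6λ + 13 = 0.
Eigenvalues λ = -3 ± 2i (complex conjugate pair).
For λ=-3+2i: an eigenvector is (3,2) - i(2,1) = (3 - 2i, 2 - i).
A real fundamental pair from Re and Im of e^((-3+2i)t)v: X_1 = e^(-3t)(cos(2t)·(3,2) + sin(2t)·(2,1)), X_2 = e^(-3t)(sin(2t)·(3,2) - cos(2t)·(2,1)).
General solution: K_1X_1 + K_2X_2.
Applying x(0)=-2, z(0)=-4 gives K_1=-6, K_2=-8.

x(t) = -36e^(-3t)sin(2t) - 2e^(-3t)cos(2t), z(t) = -22e^(-3t)sin(2t) - 4e^(-3t)cos(2t)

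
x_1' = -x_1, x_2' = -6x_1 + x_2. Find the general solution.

Coefficient matrix A = [[-1, 0], [-6, 1]].
Characteristic polynomial det(A - λI) = λ^2 - 1 = 0.
Eigenvalues λ = 1, -1.
For λ=1: (A-λI) row 1 is [-2, 0], so an eigenvector is (0, 1).
For λ=-1: (A-λI) row 2 is [-6, 2], so an eigenvector is (1, 3).
General solution: c_1e^(t)(0,1) + c_2e^(-t)(1,3).

x_1(t) = c_2e^(-t), x_2(t) = c_1e^(t) + 3c_2e^(-t)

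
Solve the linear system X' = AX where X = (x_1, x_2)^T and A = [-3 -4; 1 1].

Coefficient matrix A = [[-3, -4], [1, 1]].
Characteristic polynomial det(A - λI) = λ^2 + 2λ + 1 = 0.
Single eigenvalue λ = -1 with algebraic multiplicity 2.
Eigenvector v = (-2,1); generalized eigenvector w with (A-λI)w=v is (-1,1).
General solution: e^(-t)[C_1·v + C_2·(t·v + w)].

x_1(t) = -2C_1e^(-t) - 2C_2te^(-t) - C_2e^(-t), x_2(t) = C_1e^(-t) + C_2te^(-t) + C_2e^(-t)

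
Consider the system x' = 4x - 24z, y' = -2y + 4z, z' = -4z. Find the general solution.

Coefficient matrix A = [[4, 0, -24], [0, -2, 4], [0, 0, -4]].
det(A - λI) = 0 gives eigenvalues λ = -4, -2, 4.
For λ=-4: eigenvector (3,-2,1).
For λ=-2: eigenvector (0,1,0).
For λ=4: eigenvector (1,0,0).
General solution: c_1e^(-4t)(3,-2,1) + c_2e^(-2t)(0,1,0) + c_3e^(4t)(1,0,0).

x(t) = 3c_1e^(-4t) + c_3e^(4t), y(t) = -2c_1e^(-4t) + c_2e^(-2t), z(t) = c_1e^(-4t)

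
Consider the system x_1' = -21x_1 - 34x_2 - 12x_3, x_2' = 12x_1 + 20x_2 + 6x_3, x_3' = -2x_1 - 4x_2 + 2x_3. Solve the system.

x_1(t) = c_1e^(3t) - 2c_2e^(-4t) - 2c_3e^(2t), x_2(t) = c_2e^(-4t) + c_3e^(2t), x_3(t) = -2c_1e^(3t) + c_3e^(2t)

Coefficient matrix A = [[-21, -34, -12], [12, 20, 6], [-2, -4, 2]].
det(A - λI) = 0 gives eigenvalues λ = 3, -4, 2.
For λ=3: eigenvector (1,0,-2).
For λ=-4: eigenvector (-2,1,0).
For λ=2: eigenvector (-2,1,1).
General solution: c_1e^(3t)(1,0,-2) + c_2e^(-4t)(-2,1,0) + c_3e^(2t)(-2,1,1).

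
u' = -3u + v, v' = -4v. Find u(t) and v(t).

u(t) = -C_1e^(-4t) + C_2e^(-3t), v(t) = C_1e^(-4t)

Coefficient matrix A = [[-3, 1], [0, -4]].
Characteristic polynomial det(A - λI) = λ^2 + 7λ + 12 = 0.
Eigenvalues λ = -4, -3.
For λ=-4: (A-λI) row 1 is [1, 1], so an eigenvector is (-1, 1).
For λ=-3: (A-λI) row 1 is [0, 1], so an eigenvector is (1, 0).
General solution: C_1e^(-4t)(-1,1) + C_2e^(-3t)(1,0).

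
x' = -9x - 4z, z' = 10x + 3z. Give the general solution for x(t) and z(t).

Coefficient matrix A = [[-9, -4], [10, 3]].
Characteristic polynomial det(A - λI) = λ^2 + 6λ + 13 = 0.
Eigenvalues λ = -3 ± 2i (complex conjugate pair).
For λ=-3+2i: an eigenvector is (-1,2) - i(-1,1) = (-1 + i, 2 - i).
A real fundamental pair from Re and Im of e^((-3+2i)t)v: X_1 = e^(-3t)(cos(2t)·(-1,2) + sin(2t)·(-1,1)), X_2 = e^(-3t)(sin(2t)·(-1,2) - cos(2t)·(-1,1)).
General solution: C_1X_1 + C_2X_2.

x(t) = -C_1e^(-3t)sin(2t) - C_1e^(-3t)cos(2t) - C_2e^(-3t)sin(2t) + C_2e^(-3t)cos(2t), z(t) = C_1e^(-3t)sin(2t) + 2C_1e^(-3t)cos(2t) + 2C_2e^(-3t)sin(2t) - C_2e^(-3t)cos(2t)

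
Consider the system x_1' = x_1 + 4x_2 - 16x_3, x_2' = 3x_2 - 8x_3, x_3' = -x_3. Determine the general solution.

x_1(t) = C_1e^(t) + 2C_2e^(3t) + 4C_3e^(-t), x_2(t) = C_2e^(3t) + 2C_3e^(-t), x_3(t) = C_3e^(-t)

Coefficient matrix A = [[1, 4, -16], [0, 3, -8], [0, 0, -1]].
det(A - λI) = 0 gives eigenvalues λ = 1, 3, -1.
For λ=1: eigenvector (1,0,0).
For λ=3: eigenvector (2,1,0).
For λ=-1: eigenvector (4,2,1).
General solution: C_1e^(t)(1,0,0) + C_2e^(3t)(2,1,0) + C_3e^(-t)(4,2,1).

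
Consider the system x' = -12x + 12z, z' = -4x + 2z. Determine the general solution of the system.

x(t) = 3c_1e^(-4t) - 2c_2e^(-6t), z(t) = 2c_1e^(-4t) - c_2e^(-6t)

Coefficient matrix A = [[-12, 12], [-4, 2]].
Characteristic polynomial det(A - λI) = λ^2 + 10λ + 24 = 0.
Eigenvalues λ = -4, -6.
For λ=-4: (A-λI) row 1 is [-8, 12], so an eigenvector is (3, 2).
For λ=-6: (A-λI) row 1 is [-6, 12], so an eigenvector is (-2, -1).
General solution: c_1e^(-4t)(3,2) + c_2e^(-6t)(-2,-1).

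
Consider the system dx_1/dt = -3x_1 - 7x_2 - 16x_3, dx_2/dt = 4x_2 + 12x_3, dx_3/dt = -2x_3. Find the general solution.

Coefficient matrix A = [[-3, -7, -16], [0, 4, 12], [0, 0, -2]].
det(A - λI) = 0 gives eigenvalues λ = -2, 4, -3.
For λ=-2: eigenvector (-2,-2,1).
For λ=4: eigenvector (-1,1,0).
For λ=-3: eigenvector (1,0,0).
General solution: C_1e^(-2t)(-2,-2,1) + C_2e^(4t)(-1,1,0) + C_3e^(-3t)(1,0,0).

x_1(t) = -2C_1e^(-2t) - C_2e^(4t) + C_3e^(-3t), x_2(t) = -2C_1e^(-2t) + C_2e^(4t), x_3(t) = C_1e^(-2t)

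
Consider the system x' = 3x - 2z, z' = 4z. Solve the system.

x(t) = c_1e^(3t) - 2c_2e^(4t), z(t) = c_2e^(4t)

Coefficient matrix A = [[3, -2], [0, 4]].
Characteristic polynomial det(A - λI) = λ^2 - 7λ + 12 = 0.
Eigenvalues λ = 3, 4.
For λ=3: (A-λI) row 1 is [0, -2], so an eigenvector is (1, 0).
For λ=4: (A-λI) row 1 is [-1, -2], so an eigenvector is (-2, 1).
General solution: c_1e^(3t)(1,0) + c_2e^(4t)(-2,1).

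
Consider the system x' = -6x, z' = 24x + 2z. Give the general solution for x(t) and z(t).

Coefficient matrix A = [[-6, 0], [24, 2]].
Characteristic polynomial det(A - λI) = λ^2 + 4λ - 12 = 0.
Eigenvalues λ = 2, -6.
For λ=2: (A-λI) row 1 is [-8, 0], so an eigenvector is (0, -1).
For λ=-6: (A-λI) row 2 is [24, 8], so an eigenvector is (-1, 3).
General solution: K_1e^(2t)(0,-1) + K_2e^(-6t)(-1,3).

x(t) = -K_2e^(-6t), z(t) = -K_1e^(2t) + 3K_2e^(-6t)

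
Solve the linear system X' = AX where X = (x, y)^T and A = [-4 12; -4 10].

x(t) = 2c_1e^(2t) + 3c_2e^(4t), y(t) = c_1e^(2t) + 2c_2e^(4t)

Coefficient matrix A = [[-4, 12], [-4, 10]].
Characteristic polynomial det(A - λI) = λ^2 - 6λ + 8 = 0.
Eigenvalues λ = 2, 4.
For λ=2: (A-λI) row 1 is [-6, 12], so an eigenvector is (2, 1).
For λ=4: (A-λI) row 1 is [-8, 12], so an eigenvector is (3, 2).
General solution: c_1e^(2t)(2,1) + c_2e^(4t)(3,2).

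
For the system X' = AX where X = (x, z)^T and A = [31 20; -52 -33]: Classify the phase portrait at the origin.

A = [[31,20],[-52,-33]]; det(A-λI) = λ^2 + 2λ + 17.
λ = -1 ± 4i: negative real part.

stable spiral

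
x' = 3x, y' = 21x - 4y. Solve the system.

Coefficient matrix A = [[3, 0], [21, -4]].
Characteristic polynomial det(A - λI) = λ^2 + λ - 12 = 0.
Eigenvalues λ = -4, 3.
For λ=-4: (A-λI) row 1 is [7, 0], so an eigenvector is (0, -1).
For λ=3: (A-λI) row 2 is [21, -7], so an eigenvector is (-1, -3).
General solution: c_1e^(-4t)(0,-1) + c_2e^(3t)(-1,-3).

x(t) = -c_2e^(3t), y(t) = -c_1e^(-4t) - 3c_2e^(3t)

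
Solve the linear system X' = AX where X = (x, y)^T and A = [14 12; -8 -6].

Coefficient matrix A = [[14, 12], [-8, -6]].
Characteristic polynomial det(A - λI) = λ^2 - 8λ + 12 = 0.
Eigenvalues λ = 6, 2.
For λ=6: (A-λI) row 1 is [8, 12], so an eigenvector is (-3, 2).
For λ=2: (A-λI) row 1 is [12, 12], so an eigenvector is (-1, 1).
General solution: C_1e^(6t)(-3,2) + C_2e^(2t)(-1,1).

x(t) = -3C_1e^(6t) - C_2e^(2t), y(t) = 2C_1e^(6t) + C_2e^(2t)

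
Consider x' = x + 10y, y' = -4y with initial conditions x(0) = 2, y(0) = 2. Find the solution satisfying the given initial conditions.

Coefficient matrix A = [[1, 10], [0, -4]].
Characteristic polynomial det(A - λI) = λ^2 + 3λ - 4 = 0.
Eigenvalues λ = 1, -4.
For λ=1: (A-λI) row 1 is [0, 10], so an eigenvector is (1, 0).
For λ=-4: (A-λI) row 1 is [5, 10], so an eigenvector is (2, -1).
General solution: c_1e^(t)(1,0) + c_2e^(-4t)(2,-1).
Applying x(0)=2, y(0)=2 gives c_1=6, c_2=-2.

x(t) = 6e^(t) - 4e^(-4t), y(t) = 2e^(-4t)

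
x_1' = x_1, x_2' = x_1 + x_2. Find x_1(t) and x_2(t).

x_1(t) = c_2e^(t), x_2(t) = c_1e^(t) + c_2te^(t) + 2c_2e^(t)

Coefficient matrix A = [[1, 0], [1, 1]].
Characteristic polynomial det(A - λI) = λ^2 - 2λ + 1 = 0.
Single eigenvalue λ = 1 with algebraic multiplicity 2.
Eigenvector v = (0,1); generalized eigenvector w with (A-λI)w=v is (1,2).
General solution: e^(t)[c_1·v + c_2·(t·v + w)].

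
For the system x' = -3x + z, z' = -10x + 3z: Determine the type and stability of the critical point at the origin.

A = [[-3,1],[-10,3]]; det(A-λI) = λ^2 + 1.
λ = 0 ± i: zero real part.

center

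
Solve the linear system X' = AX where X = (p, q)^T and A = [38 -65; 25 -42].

Coefficient matrix A = [[38, -65], [25, -42]].
Characteristic polynomial det(A - λI) = λ^2 + 4λ + 29 = 0.
Eigenvalues λ = -2 ± 5i (complex conjugate pair).
For λ=-2+5i: an eigenvector is (2,1) - i(3,2) = (2 - 3i, 1 - 2i).
A real fundamental pair from Re and Im of e^((-2+5i)t)v: X_1 = e^(-2t)(cos(5t)·(2,1) + sin(5t)·(3,2)), X_2 = e^(-2t)(sin(5t)·(2,1) - cos(5t)·(3,2)).
General solution: c_1X_1 + c_2X_2.

p(t) = 3c_1e^(-2t)sin(5t) + 2c_1e^(-2t)cos(5t) + 2c_2e^(-2t)sin(5t) - 3c_2e^(-2t)cos(5t), q(t) = 2c_1e^(-2t)sin(5t) + c_1e^(-2t)cos(5t) + c_2e^(-2t)sin(5t) - 2c_2e^(-2t)cos(5t)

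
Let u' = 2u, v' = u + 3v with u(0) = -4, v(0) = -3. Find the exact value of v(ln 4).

-384

A = [[2,0],[1,3]]; eigenvalues λ = 3, 2.
Eigenvectors: (0,-1) for λ=3, (1,-1) for λ=2.
From the initial condition, c_1 = 7, c_2 = -4.
v(ln 4) = (7)(4^3)(-1) + (-4)(4^2)(-1) = -384.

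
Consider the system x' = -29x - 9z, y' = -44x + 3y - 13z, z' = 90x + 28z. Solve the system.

Coefficient matrix A = [[-29, 0, -9], [-44, 3, -13], [90, 0, 28]].
det(A - λI) = 0 gives eigenvalues λ = 3, -2, 1.
For λ=3: eigenvector (0,1,0).
For λ=-2: eigenvector (1,1,-3).
For λ=1: eigenvector (-3,-1,10).
General solution: c_1e^(3t)(0,1,0) + c_2e^(-2t)(1,1,-3) + c_3e^(t)(-3,-1,10).

x(t) = c_2e^(-2t) - 3c_3e^(t), y(t) = c_1e^(3t) + c_2e^(-2t) - c_3e^(t), z(t) = -3c_2e^(-2t) + 10c_3e^(t)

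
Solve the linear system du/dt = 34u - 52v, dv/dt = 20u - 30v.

u(t) = -3c_1e^(2t)sin(4t) - 2c_1e^(2t)cos(4t) - 2c_2e^(2t)sin(4t) + 3c_2e^(2t)cos(4t), v(t) = -2c_1e^(2t)sin(4t) - c_1e^(2t)cos(4t) - c_2e^(2t)sin(4t) + 2c_2e^(2t)cos(4t)

Coefficient matrix A = [[34, -52], [20, -30]].
Characteristic polynomial det(A - λI) = λ^2 - 4λ + 20 = 0.
Eigenvalues λ = 2 ± 4i (complex conjugate pair).
For λ=2+4i: an eigenvector is (-2,-1) - i(-3,-2) = (-2 + 3i, -1 + 2i).
A real fundamental pair from Re and Im of e^((2+4i)t)v: X_1 = e^(2t)(cos(4t)·(-2,-1) + sin(4t)·(-3,-2)), X_2 = e^(2t)(sin(4t)·(-2,-1) - cos(4t)·(-3,-2)).
General solution: c_1X_1 + c_2X_2.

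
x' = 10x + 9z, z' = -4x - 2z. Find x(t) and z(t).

x(t) = 3C_1e^(4t) + 3C_2te^(4t) - C_2e^(4t), z(t) = -2C_1e^(4t) - 2C_2te^(4t) + C_2e^(4t)

Coefficient matrix A = [[10, 9], [-4, -2]].
Characteristic polynomial det(A - λI) = λ^2 - 8λ + 16 = 0.
Single eigenvalue λ = 4 with algebraic multiplicity 2.
Eigenvector v = (3,-2); generalized eigenvector w with (A-λI)w=v is (-1,1).
General solution: e^(4t)[C_1·v + C_2·(t·v + w)].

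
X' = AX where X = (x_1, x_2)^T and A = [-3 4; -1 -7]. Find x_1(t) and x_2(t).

x_1(t) = 2c_1e^(-5t) + 2c_2te^(-5t) + 3c_2e^(-5t), x_2(t) = -c_1e^(-5t) - c_2te^(-5t) - c_2e^(-5t)

Coefficient matrix A = [[-3, 4], [-1, -7]].
Characteristic polynomial det(A - λI) = λ^2 + 10λ + 25 = 0.
Single eigenvalue λ = -5 with algebraic multiplicity 2.
Eigenvector v = (2,-1); generalized eigenvector w with (A-λI)w=v is (3,-1).
General solution: e^(-5t)[c_1·v + c_2·(t·v + w)].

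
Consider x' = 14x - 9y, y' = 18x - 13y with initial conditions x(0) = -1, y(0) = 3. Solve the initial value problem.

x(t) = -5e^(5t) + 4e^(-4t), y(t) = -5e^(5t) + 8e^(-4t)

Coefficient matrix A = [[14, -9], [18, -13]].
Characteristic polynomial det(A - λI) = λ^2 - λ - 20 = 0.
Eigenvalues λ = 5, -4.
For λ=5: (A-λI) row 1 is [9, -9], so an eigenvector is (-1, -1).
For λ=-4: (A-λI) row 1 is [18, -9], so an eigenvector is (1, 2).
General solution: c_1e^(5t)(-1,-1) + c_2e^(-4t)(1,2).
Applying x(0)=-1, y(0)=3 gives c_1=5, c_2=4.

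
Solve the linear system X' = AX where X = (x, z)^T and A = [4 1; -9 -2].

Coefficient matrix A = [[4, 1], [-9, -2]].
Characteristic polynomial det(A - λI) = λ^2 - 2λ + 1 = 0.
Single eigenvalue λ = 1 with algebraic multiplicity 2.
Eigenvector v = (-1,3); generalized eigenvector w with (A-λI)w=v is (-1,2).
General solution: e^(t)[c_1·v + c_2·(t·v + w)].

x(t) = -c_1e^(t) - c_2te^(t) - c_2e^(t), z(t) = 3c_1e^(t) + 3c_2te^(t) + 2c_2e^(t)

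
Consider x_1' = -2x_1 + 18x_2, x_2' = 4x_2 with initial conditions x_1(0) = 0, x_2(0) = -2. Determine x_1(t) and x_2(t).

x_1(t) = -6e^(4t) + 6e^(-2t), x_2(t) = -2e^(4t)

Coefficient matrix A = [[-2, 18], [0, 4]].
Characteristic polynomial det(A - λI) = λ^2 - 2λ - 8 = 0.
Eigenvalues λ = 4, -2.
For λ=4: (A-λI) row 1 is [-6, 18], so an eigenvector is (-3, -1).
For λ=-2: (A-λI) row 1 is [0, 18], so an eigenvector is (-1, 0).
General solution: c_1e^(4t)(-3,-1) + c_2e^(-2t)(-1,0).
Applying x_1(0)=0, x_2(0)=-2 gives c_1=2, c_2=-6.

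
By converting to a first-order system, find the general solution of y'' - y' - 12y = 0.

y(t) = K_1e^(-3t) + K_2e^(4t)

Let x_1 = y, x_2 = y'. Then x_1' = x_2 and x_2' = 12x_1 + x_2.
A = [[0,1],[12,1]]; det(A-λI) = λ^2 - λ - 12.
Eigenvalues λ = -3, 4 with eigenvectors (1,-3), (1,4).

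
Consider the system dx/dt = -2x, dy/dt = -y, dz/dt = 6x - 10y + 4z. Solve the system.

x(t) = C_1e^(-2t), y(t) = C_2e^(-t), z(t) = -C_1e^(-2t) + 2C_2e^(-t) + C_3e^(4t)

Coefficient matrix A = [[-2, 0, 0], [0, -1, 0], [6, -10, 4]].
det(A - λI) = 0 gives eigenvalues λ = -2, -1, 4.
For λ=-2: eigenvector (1,0,-1).
For λ=-1: eigenvector (0,1,2).
For λ=4: eigenvector (0,0,1).
General solution: C_1e^(-2t)(1,0,-1) + C_2e^(-t)(0,1,2) + C_3e^(4t)(0,0,1).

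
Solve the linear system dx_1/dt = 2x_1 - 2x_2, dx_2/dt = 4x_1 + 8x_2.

x_1(t) = -K_1e^(6t) - K_2e^(4t), x_2(t) = 2K_1e^(6t) + K_2e^(4t)

Coefficient matrix A = [[2, -2], [4, 8]].
Characteristic polynomial det(A - λI) = λ^2 - 10λ + 24 = 0.
Eigenvalues λ = 6, 4.
For λ=6: (A-λI) row 1 is [-4, -2], so an eigenvector is (-1, 2).
For λ=4: (A-λI) row 1 is [-2, -2], so an eigenvector is (-1, 1).
General solution: K_1e^(6t)(-1,2) + K_2e^(4t)(-1,1).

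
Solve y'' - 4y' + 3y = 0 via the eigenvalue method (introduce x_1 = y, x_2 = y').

y(t) = c_1e^(3t) + c_2e^(t)

Let x_1 = y, x_2 = y'. Then x_1' = x_2 and x_2' = -3x_1 + 4x_2.
A = [[0,1],[-3,4]]; det(A-λI) = λ^2 - 4λ + 3.
Eigenvalues λ = 3, 1 with eigenvectors (1,3), (1,1).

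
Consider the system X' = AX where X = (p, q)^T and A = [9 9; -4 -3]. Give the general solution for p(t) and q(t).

Coefficient matrix A = [[9, 9], [-4, -3]].
Characteristic polynomial det(A - λI) = λ^2 - 6λ + 9 = 0.
Single eigenvalue λ = 3 with algebraic multiplicity 2.
Eigenvector v = (-3,2); generalized eigenvector w with (A-λI)w=v is (-2,1).
General solution: e^(3t)[c_1·v + c_2·(t·v + w)].

p(t) = -3c_1e^(3t) - 3c_2te^(3t) - 2c_2e^(3t), q(t) = 2c_1e^(3t) + 2c_2te^(3t) + c_2e^(3t)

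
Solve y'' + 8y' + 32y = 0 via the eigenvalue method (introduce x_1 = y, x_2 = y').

Let x_1 = y, x_2 = y'. Then x_1' = x_2 and x_2' = -32x_1 - 8x_2.
A = [[0,1],[-32,-8]]; det(A-λI) = λ^2 + 8λ + 32.
Eigenvalues λ = -4 ± 4i.

y(t) = C_1e^(-4t)cos(4t) + C_2e^(-4t)sin(4t)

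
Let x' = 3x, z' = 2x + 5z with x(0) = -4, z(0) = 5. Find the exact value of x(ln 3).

A = [[3,0],[2,5]]; eigenvalues λ = 5, 3.
Eigenvectors: (0,-1) for λ=5, (-1,1) for λ=3.
From the initial condition, c_1 = -1, c_2 = 4.
x(ln 3) = (-1)(3^5)(0) + (4)(3^3)(-1) = -108.

-108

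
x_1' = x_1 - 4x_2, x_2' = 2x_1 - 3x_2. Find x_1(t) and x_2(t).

x_1(t) = C_1e^(-t)sin(2t) - C_1e^(-t)cos(2t) - C_2e^(-t)sin(2t) - C_2e^(-t)cos(2t), x_2(t) = -C_1e^(-t)cos(2t) - C_2e^(-t)sin(2t)

Coefficient matrix A = [[1, -4], [2, -3]].
Characteristic polynomial det(A - λI) = λ^2 + 2λ + 5 = 0.
Eigenvalues λ = -1 ± 2i (complex conjugate pair).
For λ=-1+2i: an eigenvector is (-1,-1) - i(1,0) = (-1 - i, -1).
A real fundamental pair from Re and Im of e^((-1+2i)t)v: X_1 = e^(-t)(cos(2t)·(-1,-1) + sin(2t)·(1,0)), X_2 = e^(-t)(sin(2t)·(-1,-1) - cos(2t)·(1,0)).
General solution: C_1X_1 + C_2X_2.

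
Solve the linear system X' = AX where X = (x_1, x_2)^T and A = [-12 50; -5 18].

Coefficient matrix A = [[-12, 50], [-5, 18]].
Characteristic polynomial det(A - λI) = λ^2 - 6λ + 34 = 0.
Eigenvalues λ = 3 ± 5i (complex conjugate pair).
For λ=3+5i: an eigenvector is (3,1) - i(1,0) = (3 - i, 1).
A real fundamental pair from Re and Im of e^((3+5i)t)v: X_1 = e^(3t)(cos(5t)·(3,1) + sin(5t)·(1,0)), X_2 = e^(3t)(sin(5t)·(3,1) - cos(5t)·(1,0)).
General solution: C_1X_1 + C_2X_2.

x_1(t) = C_1e^(3t)sin(5t) + 3C_1e^(3t)cos(5t) + 3C_2e^(3t)sin(5t) - C_2e^(3t)cos(5t), x_2(t) = C_1e^(3t)cos(5t) + C_2e^(3t)sin(5t)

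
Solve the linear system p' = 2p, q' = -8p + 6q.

Coefficient matrix A = [[2, 0], [-8, 6]].
Characteristic polynomial det(A - λI) = λ^2 - 8λ + 12 = 0.
Eigenvalues λ = 2, 6.
For λ=2: (A-λI) row 2 is [-8, 4], so an eigenvector is (-1, -2).
For λ=6: (A-λI) row 1 is [-4, 0], so an eigenvector is (0, 1).
General solution: c_1e^(2t)(-1,-2) + c_2e^(6t)(0,1).

p(t) = -c_1e^(2t), q(t) = -2c_1e^(2t) + c_2e^(6t)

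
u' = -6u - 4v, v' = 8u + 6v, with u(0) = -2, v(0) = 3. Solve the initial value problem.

Coefficient matrix A = [[-6, -4], [8, 6]].
Characteristic polynomial det(A - λI) = λ^2 - 4 = 0.
Eigenvalues λ = 2, -2.
For λ=2: (A-λI) row 1 is [-8, -4], so an eigenvector is (1, -2).
For λ=-2: (A-λI) row 1 is [-4, -4], so an eigenvector is (1, -1).
General solution: K_1e^(2t)(1,-2) + K_2e^(-2t)(1,-1).
Applying u(0)=-2, v(0)=3 gives K_1=-1, K_2=-1.

u(t) = -e^(2t) - e^(-2t), v(t) = 2e^(2t) + e^(-2t)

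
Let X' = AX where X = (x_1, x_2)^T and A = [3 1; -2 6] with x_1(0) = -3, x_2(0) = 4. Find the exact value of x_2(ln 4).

11776

A = [[3,1],[-2,6]]; eigenvalues λ = 4, 5.
Eigenvectors: (1,1) for λ=4, (1,2) for λ=5.
From the initial condition, c_1 = -10, c_2 = 7.
x_2(ln 4) = (-10)(4^4)(1) + (7)(4^5)(2) = 11776.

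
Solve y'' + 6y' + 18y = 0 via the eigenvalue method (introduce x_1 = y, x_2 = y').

y(t) = K_1e^(-3t)cos(3t) + K_2e^(-3t)sin(3t)

Let x_1 = y, x_2 = y'. Then x_1' = x_2 and x_2' = -18x_1 - 6x_2.
A = [[0,1],[-18,-6]]; det(A-λI) = λ^2 + 6λ + 18.
Eigenvalues λ = -3 ± 3i.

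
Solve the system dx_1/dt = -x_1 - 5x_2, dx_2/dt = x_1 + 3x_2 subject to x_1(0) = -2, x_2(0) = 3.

x_1(t) = -11e^(t)sin(t) - 2e^(t)cos(t), x_2(t) = 4e^(t)sin(t) + 3e^(t)cos(t)

Coefficient matrix A = [[-1, -5], [1, 3]].
Characteristic polynomial det(A - λI) = λ^2 - 2λ + 2 = 0.
Eigenvalues λ = 1 ± i (complex conjugate pair).
For λ=1+i: an eigenvector is (-2,1) - i(-1,0) = (-2 + i, 1).
A real fundamental pair from Re and Im of e^((1+i)t)v: X_1 = e^(t)(cos(t)·(-2,1) + sin(t)·(-1,0)), X_2 = e^(t)(sin(t)·(-2,1) - cos(t)·(-1,0)).
General solution: c_1X_1 + c_2X_2.
Applying x_1(0)=-2, x_2(0)=3 gives c_1=3, c_2=4.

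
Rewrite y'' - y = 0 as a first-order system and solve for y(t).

Let x_1 = y, x_2 = y'. Then x_1' = x_2 and x_2' = x_1.
A = [[0,1],[1,0]]; det(A-λI) = λ^2 - 1.
Eigenvalues λ = 1, -1 with eigenvectors (1,1), (1,-1).

y(t) = C_1e^(t) + C_2e^(-t)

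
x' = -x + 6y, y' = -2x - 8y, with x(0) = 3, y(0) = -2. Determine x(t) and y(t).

Coefficient matrix A = [[-1, 6], [-2, -8]].
Characteristic polynomial det(A - λI) = λ^2 + 9λ + 20 = 0.
Eigenvalues λ = -4, -5.
For λ=-4: (A-λI) row 1 is [3, 6], so an eigenvector is (2, -1).
For λ=-5: (A-λI) row 1 is [4, 6], so an eigenvector is (3, -2).
General solution: K_1e^(-4t)(2,-1) + K_2e^(-5t)(3,-2).
Applying x(0)=3, y(0)=-2 gives K_1=0, K_2=1.

x(t) = 3e^(-5t), y(t) = -2e^(-5t)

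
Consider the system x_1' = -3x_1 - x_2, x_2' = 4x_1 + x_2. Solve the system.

x_1(t) = c_1e^(-t) + c_2te^(-t) - 2c_2e^(-t), x_2(t) = -2c_1e^(-t) - 2c_2te^(-t) + 3c_2e^(-t)

Coefficient matrix A = [[-3, -1], [4, 1]].
Characteristic polynomial det(A - λI) = λ^2 + 2λ + 1 = 0.
Single eigenvalue λ = -1 with algebraic multiplicity 2.
Eigenvector v = (1,-2); generalized eigenvector w with (A-λI)w=v is (-2,3).
General solution: e^(-t)[c_1·v + c_2·(t·v + w)].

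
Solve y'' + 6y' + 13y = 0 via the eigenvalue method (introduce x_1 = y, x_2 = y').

Let x_1 = y, x_2 = y'. Then x_1' = x_2 and x_2' = -13x_1 - 6x_2.
A = [[0,1],[-13,-6]]; det(A-λI) = λ^2 + 6λ + 13.
Eigenvalues λ = -3 ± 2i.

y(t) = C_1e^(-3t)cos(2t) + C_2e^(-3t)sin(2t)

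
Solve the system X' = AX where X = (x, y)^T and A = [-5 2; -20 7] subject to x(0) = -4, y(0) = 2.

x(t) = 14e^(t)sin(2t) - 4e^(t)cos(2t), y(t) = 46e^(t)sin(2t) + 2e^(t)cos(2t)

Coefficient matrix A = [[-5, 2], [-20, 7]].
Characteristic polynomial det(A - λI) = λ^2 - 2λ + 5 = 0.
Eigenvalues λ = 1 ± 2i (complex conjugate pair).
For λ=1+2i: an eigenvector is (0,1) - i(1,3) = (0 - i, 1 - 3i).
A real fundamental pair from Re and Im of e^((1+2i)t)v: X_1 = e^(t)(cos(2t)·(0,1) + sin(2t)·(1,3)), X_2 = e^(t)(sin(2t)·(0,1) - cos(2t)·(1,3)).
General solution: C_1X_1 + C_2X_2.
Applying x(0)=-4, y(0)=2 gives C_1=14, C_2=4.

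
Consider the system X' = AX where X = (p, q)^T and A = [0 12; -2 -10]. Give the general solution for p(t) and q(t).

p(t) = 2K_1e^(-6t) + 3K_2e^(-4t), q(t) = -K_1e^(-6t) - K_2e^(-4t)

Coefficient matrix A = [[0, 12], [-2, -10]].
Characteristic polynomial det(A - λI) = λ^2 + 10λ + 24 = 0.
Eigenvalues λ = -6, -4.
For λ=-6: (A-λI) row 1 is [6, 12], so an eigenvector is (2, -1).
For λ=-4: (A-λI) row 1 is [4, 12], so an eigenvector is (3, -1).
General solution: K_1e^(-6t)(2,-1) + K_2e^(-4t)(3,-1).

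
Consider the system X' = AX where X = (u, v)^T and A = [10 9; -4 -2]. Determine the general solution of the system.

Coefficient matrix A = [[10, 9], [-4, -2]].
Characteristic polynomial det(A - λI) = λ^2 - 8λ + 16 = 0.
Single eigenvalue λ = 4 with algebraic multiplicity 2.
Eigenvector v = (3,-2); generalized eigenvector w with (A-λI)w=v is (2,-1).
General solution: e^(4t)[K_1·v + K_2·(t·v + w)].

u(t) = 3K_1e^(4t) + 3K_2te^(4t) + 2K_2e^(4t), v(t) = -2K_1e^(4t) - 2K_2te^(4t) - K_2e^(4t)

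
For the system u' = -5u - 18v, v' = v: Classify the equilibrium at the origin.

saddle

A = [[-5,-18],[0,1]]; det(A-λI) = λ^2 + 4λ - 5.
λ = 1, -5: opposite signs.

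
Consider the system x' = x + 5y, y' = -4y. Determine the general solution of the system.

Coefficient matrix A = [[1, 5], [0, -4]].
Characteristic polynomial det(A - λI) = λ^2 + 3λ - 4 = 0.
Eigenvalues λ = -4, 1.
For λ=-4: (A-λI) row 1 is [5, 5], so an eigenvector is (1, -1).
For λ=1: (A-λI) row 1 is [0, 5], so an eigenvector is (1, 0).
General solution: c_1e^(-4t)(1,-1) + c_2e^(t)(1,0).

x(t) = c_1e^(-4t) + c_2e^(t), y(t) = -c_1e^(-4t)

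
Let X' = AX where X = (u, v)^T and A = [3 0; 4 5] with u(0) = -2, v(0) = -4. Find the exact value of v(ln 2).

A = [[3,0],[4,5]]; eigenvalues λ = 3, 5.
Eigenvectors: (-1,2) for λ=3, (0,1) for λ=5.
From the initial condition, c_1 = 2, c_2 = -8.
v(ln 2) = (2)(2^3)(2) + (-8)(2^5)(1) = -224.

-224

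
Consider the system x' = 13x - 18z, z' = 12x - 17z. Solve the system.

Coefficient matrix A = [[13, -18], [12, -17]].
Characteristic polynomial det(A - λI) = λ^2 + 4λ - 5 = 0.
Eigenvalues λ = 1, -5.
For λ=1: (A-λI) row 1 is [12, -18], so an eigenvector is (3, 2).
For λ=-5: (A-λI) row 1 is [18, -18], so an eigenvector is (1, 1).
General solution: c_1e^(t)(3,2) + c_2e^(-5t)(1,1).

x(t) = 3c_1e^(t) + c_2e^(-5t), z(t) = 2c_1e^(t) + c_2e^(-5t)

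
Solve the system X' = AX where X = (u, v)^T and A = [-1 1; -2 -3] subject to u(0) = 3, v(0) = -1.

u(t) = 2e^(-2t)sin(t) + 3e^(-2t)cos(t), v(t) = -5e^(-2t)sin(t) - e^(-2t)cos(t)

Coefficient matrix A = [[-1, 1], [-2, -3]].
Characteristic polynomial det(A - λI) = λ^2 + 4λ + 5 = 0.
Eigenvalues λ = -2 ± i (complex conjugate pair).
For λ=-2+i: an eigenvector is (1,-1) - i(0,-1) = (1, -1 + i).
A real fundamental pair from Re and Im of e^((-2+i)t)v: X_1 = e^(-2t)(cos(t)·(1,-1) + sin(t)·(0,-1)), X_2 = e^(-2t)(sin(t)·(1,-1) - cos(t)·(0,-1)).
General solution: c_1X_1 + c_2X_2.
Applying u(0)=3, v(0)=-1 gives c_1=3, c_2=2.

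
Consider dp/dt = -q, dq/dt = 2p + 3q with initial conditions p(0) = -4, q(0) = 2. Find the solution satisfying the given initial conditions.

p(t) = 2e^(2t) - 6e^(t), q(t) = -4e^(2t) + 6e^(t)

Coefficient matrix A = [[0, -1], [2, 3]].
Characteristic polynomial det(A - λI) = λ^2 - 3λ + 2 = 0.
Eigenvalues λ = 1, 2.
For λ=1: (A-λI) row 1 is [-1, -1], so an eigenvector is (1, -1).
For λ=2: (A-λI) row 1 is [-2, -1], so an eigenvector is (1, -2).
General solution: C_1e^(t)(1,-1) + C_2e^(2t)(1,-2).
Applying p(0)=-4, q(0)=2 gives C_1=-6, C_2=2.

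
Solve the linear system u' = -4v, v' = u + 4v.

u(t) = 2c_1e^(2t) + 2c_2te^(2t) - c_2e^(2t), v(t) = -c_1e^(2t) - c_2te^(2t)

Coefficient matrix A = [[0, -4], [1, 4]].
Characteristic polynomial det(A - λI) = λ^2 - 4λ + 4 = 0.
Single eigenvalue λ = 2 with algebraic multiplicity 2.
Eigenvector v = (2,-1); generalized eigenvector w with (A-λI)w=v is (-1,0).
General solution: e^(2t)[c_1·v + c_2·(t·v + w)].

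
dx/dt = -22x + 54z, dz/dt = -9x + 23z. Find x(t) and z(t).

x(t) = 2c_1e^(5t) - 3c_2e^(-4t), z(t) = c_1e^(5t) - c_2e^(-4t)

Coefficient matrix A = [[-22, 54], [-9, 23]].
Characteristic polynomial det(A - λI) = λ^2 - λ - 20 = 0.
Eigenvalues λ = 5, -4.
For λ=5: (A-λI) row 1 is [-27, 54], so an eigenvector is (2, 1).
For λ=-4: (A-λI) row 1 is [-18, 54], so an eigenvector is (-3, -1).
General solution: c_1e^(5t)(2,1) + c_2e^(-4t)(-3,-1).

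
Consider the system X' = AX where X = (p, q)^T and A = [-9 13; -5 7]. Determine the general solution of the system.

p(t) = 3C_1e^(-t)sin(t) - 2C_1e^(-t)cos(t) - 2C_2e^(-t)sin(t) - 3C_2e^(-t)cos(t), q(t) = 2C_1e^(-t)sin(t) - C_1e^(-t)cos(t) - C_2e^(-t)sin(t) - 2C_2e^(-t)cos(t)

Coefficient matrix A = [[-9, 13], [-5, 7]].
Characteristic polynomial det(A - λI) = λ^2 + 2λ + 2 = 0.
Eigenvalues λ = -1 ± i (complex conjugate pair).
For λ=-1+i: an eigenvector is (-2,-1) - i(3,2) = (-2 - 3i, -1 - 2i).
A real fundamental pair from Re and Im of e^((-1+i)t)v: X_1 = e^(-t)(cos(t)·(-2,-1) + sin(t)·(3,2)), X_2 = e^(-t)(sin(t)·(-2,-1) - cos(t)·(3,2)).
General solution: C_1X_1 + C_2X_2.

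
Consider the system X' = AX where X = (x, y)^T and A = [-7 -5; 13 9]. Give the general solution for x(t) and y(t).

Coefficient matrix A = [[-7, -5], [13, 9]].
Characteristic polynomial det(A - λI) = λ^2 - 2λ + 2 = 0.
Eigenvalues λ = 1 ± i (complex conjugate pair).
For λ=1+i: an eigenvector is (-2,3) - i(1,-2) = (-2 - i, 3 + 2i).
A real fundamental pair from Re and Im of e^((1+i)t)v: X_1 = e^(t)(cos(t)·(-2,3) + sin(t)·(1,-2)), X_2 = e^(t)(sin(t)·(-2,3) - cos(t)·(1,-2)).
General solution: c_1X_1 + c_2X_2.

x(t) = c_1e^(t)sin(t) - 2c_1e^(t)cos(t) - 2c_2e^(t)sin(t) - c_2e^(t)cos(t), y(t) = -2c_1e^(t)sin(t) + 3c_1e^(t)cos(t) + 3c_2e^(t)sin(t) + 2c_2e^(t)cos(t)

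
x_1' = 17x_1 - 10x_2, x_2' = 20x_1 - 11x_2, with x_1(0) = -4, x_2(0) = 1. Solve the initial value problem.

Coefficient matrix A = [[17, -10], [20, -11]].
Characteristic polynomial det(A - λI) = λ^2 - 6λ + 13 = 0.
Eigenvalues λ = 3 ± 2i (complex conjugate pair).
For λ=3+2i: an eigenvector is (1,1) - i(2,3) = (1 - 2i, 1 - 3i).
A real fundamental pair from Re and Im of e^((3+2i)t)v: X_1 = e^(3t)(cos(2t)·(1,1) + sin(2t)·(2,3)), X_2 = e^(3t)(sin(2t)·(1,1) - cos(2t)·(2,3)).
General solution: K_1X_1 + K_2X_2.
Applying x_1(0)=-4, x_2(0)=1 gives K_1=-14, K_2=-5.

x_1(t) = -33e^(3t)sin(2t) - 4e^(3t)cos(2t), x_2(t) = -47e^(3t)sin(2t) + e^(3t)cos(2t)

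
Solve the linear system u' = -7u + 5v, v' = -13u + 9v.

u(t) = -2c_1e^(t)sin(t) - c_1e^(t)cos(t) - c_2e^(t)sin(t) + 2c_2e^(t)cos(t), v(t) = -3c_1e^(t)sin(t) - 2c_1e^(t)cos(t) - 2c_2e^(t)sin(t) + 3c_2e^(t)cos(t)

Coefficient matrix A = [[-7, 5], [-13, 9]].
Characteristic polynomial det(A - λI) = λ^2 - 2λ + 2 = 0.
Eigenvalues λ = 1 ± i (complex conjugate pair).
For λ=1+i: an eigenvector is (-1,-2) - i(-2,-3) = (-1 + 2i, -2 + 3i).
A real fundamental pair from Re and Im of e^((1+i)t)v: X_1 = e^(t)(cos(t)·(-1,-2) + sin(t)·(-2,-3)), X_2 = e^(t)(sin(t)·(-1,-2) - cos(t)·(-2,-3)).
General solution: c_1X_1 + c_2X_2.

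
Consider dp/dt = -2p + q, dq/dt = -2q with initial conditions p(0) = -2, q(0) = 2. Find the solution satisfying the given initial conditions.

p(t) = 2te^(-2t) - 2e^(-2t), q(t) = 2e^(-2t)

Coefficient matrix A = [[-2, 1], [0, -2]].
Characteristic polynomial det(A - λI) = λ^2 + 4λ + 4 = 0.
Single eigenvalue λ = -2 with algebraic multiplicity 2.
Eigenvector v = (-1,0); generalized eigenvector w with (A-λI)w=v is (1,-1).
General solution: e^(-2t)[C_1·v + C_2·(t·v + w)].
Applying p(0)=-2, q(0)=2 gives C_1=0, C_2=-2.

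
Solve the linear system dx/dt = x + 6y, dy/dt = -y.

Coefficient matrix A = [[1, 6], [0, -1]].
Characteristic polynomial det(A - λI) = λ^2 - 1 = 0.
Eigenvalues λ = 1, -1.
For λ=1: (A-λI) row 1 is [0, 6], so an eigenvector is (1, 0).
For λ=-1: (A-λI) row 1 is [2, 6], so an eigenvector is (3, -1).
General solution: C_1e^(t)(1,0) + C_2e^(-t)(3,-1).

x(t) = C_1e^(t) + 3C_2e^(-t), y(t) = -C_2e^(-t)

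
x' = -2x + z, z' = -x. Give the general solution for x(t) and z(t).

Coefficient matrix A = [[-2, 1], [-1, 0]].
Characteristic polynomial det(A - λI) = λ^2 + 2λ + 1 = 0.
Single eigenvalue λ = -1 with algebraic multiplicity 2.
Eigenvector v = (1,1); generalized eigenvector w with (A-λI)w=v is (1,2).
General solution: e^(-t)[c_1·v + c_2·(t·v + w)].

x(t) = c_1e^(-t) + c_2te^(-t) + c_2e^(-t), z(t) = c_1e^(-t) + c_2te^(-t) + 2c_2e^(-t)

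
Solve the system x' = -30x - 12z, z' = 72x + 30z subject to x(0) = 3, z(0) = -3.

x(t) = -3e^(6t) + 6e^(-6t), z(t) = 9e^(6t) - 12e^(-6t)

Coefficient matrix A = [[-30, -12], [72, 30]].
Characteristic polynomial det(A - λI) = λ^2 - 36 = 0.
Eigenvalues λ = -6, 6.
For λ=-6: (A-λI) row 1 is [-24, -12], so an eigenvector is (-1, 2).
For λ=6: (A-λI) row 1 is [-36, -12], so an eigenvector is (1, -3).
General solution: c_1e^(-6t)(-1,2) + c_2e^(6t)(1,-3).
Applying x(0)=3, z(0)=-3 gives c_1=-6, c_2=-3.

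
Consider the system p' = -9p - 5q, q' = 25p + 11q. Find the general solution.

p(t) = -K_1e^(t)sin(5t) + K_2e^(t)cos(5t), q(t) = 2K_1e^(t)sin(5t) + K_1e^(t)cos(5t) + K_2e^(t)sin(5t) - 2K_2e^(t)cos(5t)

Coefficient matrix A = [[-9, -5], [25, 11]].
Characteristic polynomial det(A - λI) = λ^2 - 2λ + 26 = 0.
Eigenvalues λ = 1 ± 5i (complex conjugate pair).
For λ=1+5i: an eigenvector is (0,1) - i(-1,2) = (0 + i, 1 - 2i).
A real fundamental pair from Re and Im of e^((1+5i)t)v: X_1 = e^(t)(cos(5t)·(0,1) + sin(5t)·(-1,2)), X_2 = e^(t)(sin(5t)·(0,1) - cos(5t)·(-1,2)).
General solution: K_1X_1 + K_2X_2.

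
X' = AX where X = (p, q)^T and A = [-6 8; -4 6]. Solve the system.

Coefficient matrix A = [[-6, 8], [-4, 6]].
Characteristic polynomial det(A - λI) = λ^2 - 4 = 0.
Eigenvalues λ = -2, 2.
For λ=-2: (A-λI) row 1 is [-4, 8], so an eigenvector is (2, 1).
For λ=2: (A-λI) row 1 is [-8, 8], so an eigenvector is (1, 1).
General solution: K_1e^(-2t)(2,1) + K_2e^(2t)(1,1).

p(t) = 2K_1e^(-2t) + K_2e^(2t), q(t) = K_1e^(-2t) + K_2e^(2t)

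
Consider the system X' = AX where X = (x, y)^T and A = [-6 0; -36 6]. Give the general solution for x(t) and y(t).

Coefficient matrix A = [[-6, 0], [-36, 6]].
Characteristic polynomial det(A - λI) = λ^2 - 36 = 0.
Eigenvalues λ = 6, -6.
For λ=6: (A-λI) row 1 is [-12, 0], so an eigenvector is (0, -1).
For λ=-6: (A-λI) row 2 is [-36, 12], so an eigenvector is (-1, -3).
General solution: K_1e^(6t)(0,-1) + K_2e^(-6t)(-1,-3).

x(t) = -K_2e^(-6t), y(t) = -K_1e^(6t) - 3K_2e^(-6t)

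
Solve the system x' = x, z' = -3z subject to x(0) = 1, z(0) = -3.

Coefficient matrix A = [[1, 0], [0, -3]].
Characteristic polynomial det(A - λI) = λ^2 + 2λ - 3 = 0.
Eigenvalues λ = -3, 1.
For λ=-3: (A-λI) row 1 is [4, 0], so an eigenvector is (0, -1).
For λ=1: (A-λI) row 2 is [0, -4], so an eigenvector is (1, 0).
General solution: K_1e^(-3t)(0,-1) + K_2e^(t)(1,0).
Applying x(0)=1, z(0)=-3 gives K_1=3, K_2=1.

x(t) = e^(t), z(t) = -3e^(-3t)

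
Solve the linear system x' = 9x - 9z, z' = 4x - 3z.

x(t) = -3K_1e^(3t) - 3K_2te^(3t) - 2K_2e^(3t), z(t) = -2K_1e^(3t) - 2K_2te^(3t) - K_2e^(3t)

Coefficient matrix A = [[9, -9], [4, -3]].
Characteristic polynomial det(A - λI) = λ^2 - 6λ + 9 = 0.
Single eigenvalue λ = 3 with algebraic multiplicity 2.
Eigenvector v = (-3,-2); generalized eigenvector w with (A-λI)w=v is (-2,-1).
General solution: e^(3t)[K_1·v + K_2·(t·v + w)].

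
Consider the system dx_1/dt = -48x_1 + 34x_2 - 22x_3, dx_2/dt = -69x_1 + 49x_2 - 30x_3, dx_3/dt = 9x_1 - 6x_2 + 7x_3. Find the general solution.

Coefficient matrix A = [[-48, 34, -22], [-69, 49, -30], [9, -6, 7]].
det(A - λI) = 0 gives eigenvalues λ = 1, 3, 4.
For λ=1: eigenvector (6,8,-1).
For λ=3: eigenvector (2,3,0).
For λ=4: eigenvector (-5,-7,1).
General solution: c_1e^(t)(6,8,-1) + c_2e^(3t)(2,3,0) + c_3e^(4t)(-5,-7,1).

x_1(t) = 6c_1e^(t) + 2c_2e^(3t) - 5c_3e^(4t), x_2(t) = 8c_1e^(t) + 3c_2e^(3t) - 7c_3e^(4t), x_3(t) = -c_1e^(t) + c_3e^(4t)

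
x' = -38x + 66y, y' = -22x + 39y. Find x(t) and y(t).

x(t) = -2K_1e^(-5t) + 3K_2e^(6t), y(t) = -K_1e^(-5t) + 2K_2e^(6t)

Coefficient matrix A = [[-38, 66], [-22, 39]].
Characteristic polynomial det(A - λI) = λ^2 - λ - 30 = 0.
Eigenvalues λ = -5, 6.
For λ=-5: (A-λI) row 1 is [-33, 66], so an eigenvector is (-2, -1).
For λ=6: (A-λI) row 1 is [-44, 66], so an eigenvector is (3, 2).
General solution: K_1e^(-5t)(-2,-1) + K_2e^(6t)(3,2).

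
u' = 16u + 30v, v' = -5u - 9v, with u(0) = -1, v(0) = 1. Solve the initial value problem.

u(t) = 3e^(6t) - 4e^(t), v(t) = -e^(6t) + 2e^(t)

Coefficient matrix A = [[16, 30], [-5, -9]].
Characteristic polynomial det(A - λI) = λ^2 - 7λ + 6 = 0.
Eigenvalues λ = 6, 1.
For λ=6: (A-λI) row 1 is [10, 30], so an eigenvector is (-3, 1).
For λ=1: (A-λI) row 1 is [15, 30], so an eigenvector is (-2, 1).
General solution: c_1e^(6t)(-3,1) + c_2e^(t)(-2,1).
Applying u(0)=-1, v(0)=1 gives c_1=-1, c_2=2.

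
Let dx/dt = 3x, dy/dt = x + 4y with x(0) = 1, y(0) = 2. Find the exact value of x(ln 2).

A = [[3,0],[1,4]]; eigenvalues λ = 3, 4.
Eigenvectors: (-1,1) for λ=3, (0,1) for λ=4.
From the initial condition, c_1 = -1, c_2 = 3.
x(ln 2) = (-1)(2^3)(-1) + (3)(2^4)(0) = 8.

8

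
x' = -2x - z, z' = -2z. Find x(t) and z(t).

Coefficient matrix A = [[-2, -1], [0, -2]].
Characteristic polynomial det(A - λI) = λ^2 + 4λ + 4 = 0.
Single eigenvalue λ = -2 with algebraic multiplicity 2.
Eigenvector v = (1,0); generalized eigenvector w with (A-λI)w=v is (3,-1).
General solution: e^(-2t)[c_1·v + c_2·(t·v + w)].

x(t) = c_1e^(-2t) + c_2te^(-2t) + 3c_2e^(-2t), z(t) = -c_2e^(-2t)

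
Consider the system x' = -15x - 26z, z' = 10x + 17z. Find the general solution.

Coefficient matrix A = [[-15, -26], [10, 17]].
Characteristic polynomial det(A - λI) = λ^2 - 2λ + 5 = 0.
Eigenvalues λ = 1 ± 2i (complex conjugate pair).
For λ=1+2i: an eigenvector is (3,-2) - i(2,-1) = (3 - 2i, -2 + i).
A real fundamental pair from Re and Im of e^((1+2i)t)v: X_1 = e^(t)(cos(2t)·(3,-2) + sin(2t)·(2,-1)), X_2 = e^(t)(sin(2t)·(3,-2) - cos(2t)·(2,-1)).
General solution: C_1X_1 + C_2X_2.

x(t) = 2C_1e^(t)sin(2t) + 3C_1e^(t)cos(2t) + 3C_2e^(t)sin(2t) - 2C_2e^(t)cos(2t), z(t) = -C_1e^(t)sin(2t) - 2C_1e^(t)cos(2t) - 2C_2e^(t)sin(2t) + C_2e^(t)cos(2t)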